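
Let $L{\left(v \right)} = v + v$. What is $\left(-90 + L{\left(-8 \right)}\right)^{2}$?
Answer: $11236$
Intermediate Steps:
$L{\left(v \right)} = 2 v$
$\left(-90 + L{\left(-8 \right)}\right)^{2} = \left(-90 + 2 \left(-8\right)\right)^{2} = \left(-90 - 16\right)^{2} = \left(-106\right)^{2} = 11236$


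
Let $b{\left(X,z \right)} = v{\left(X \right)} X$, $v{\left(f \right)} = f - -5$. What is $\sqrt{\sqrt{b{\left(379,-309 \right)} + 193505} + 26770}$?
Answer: $\sqrt{26770 + \sqrt{339041}} \approx 165.39$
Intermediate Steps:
$v{\left(f \right)} = 5 + f$ ($v{\left(f \right)} = f + 5 = 5 + f$)
$b{\left(X,z \right)} = X \left(5 + X\right)$ ($b{\left(X,z \right)} = \left(5 + X\right) X = X \left(5 + X\right)$)
$\sqrt{\sqrt{b{\left(379,-309 \right)} + 193505} + 26770} = \sqrt{\sqrt{379 \left(5 + 379\right) + 193505} + 26770} = \sqrt{\sqrt{379 \cdot 384 + 193505} + 26770} = \sqrt{\sqrt{145536 + 193505} + 26770} = \sqrt{\sqrt{339041} + 26770} = \sqrt{26770 + \sqrt{339041}}$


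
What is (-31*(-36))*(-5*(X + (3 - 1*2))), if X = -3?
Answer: 11160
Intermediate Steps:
(-31*(-36))*(-5*(X + (3 - 1*2))) = (-31*(-36))*(-5*(-3 + (3 - 1*2))) = 1116*(-5*(-3 + (3 - 2))) = 1116*(-5*(-3 + 1)) = 1116*(-5*(-2)) = 1116*10 = 11160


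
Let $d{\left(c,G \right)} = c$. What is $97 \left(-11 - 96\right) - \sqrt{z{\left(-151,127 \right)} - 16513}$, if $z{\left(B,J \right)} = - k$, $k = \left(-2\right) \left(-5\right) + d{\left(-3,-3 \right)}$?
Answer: $-10379 - 2 i \sqrt{4130} \approx -10379.0 - 128.53 i$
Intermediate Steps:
$k = 7$ ($k = \left(-2\right) \left(-5\right) - 3 = 10 - 3 = 7$)
$z{\left(B,J \right)} = -7$ ($z{\left(B,J \right)} = \left(-1\right) 7 = -7$)
$97 \left(-11 - 96\right) - \sqrt{z{\left(-151,127 \right)} - 16513} = 97 \left(-11 - 96\right) - \sqrt{-7 - 16513} = 97 \left(-107\right) - \sqrt{-16520} = -10379 - 2 i \sqrt{4130}$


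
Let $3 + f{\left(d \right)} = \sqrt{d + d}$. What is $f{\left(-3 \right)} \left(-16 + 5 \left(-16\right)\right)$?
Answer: $288 - 96 i \sqrt{6} \approx 288.0 - 235.15 i$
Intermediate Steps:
$f{\left(d \right)} = -3 + \sqrt{2} \sqrt{d}$ ($f{\left(d \right)} = -3 + \sqrt{d + d} = -3 + \sqrt{2 d} = -3 + \sqrt{2} \sqrt{d}$)
$f{\left(-3 \right)} \left(-16 + 5 \left(-16\right)\right) = \left(-3 + \sqrt{2} \sqrt{-3}\right) \left(-16 + 5 \left(-16\right)\right) = \left(-3 + \sqrt{2} i \sqrt{3}\right) \left(-16 - 80\right) = \left(-3 + i \sqrt{6}\right) \left(-96\right) = 288 - 96 i \sqrt{6}$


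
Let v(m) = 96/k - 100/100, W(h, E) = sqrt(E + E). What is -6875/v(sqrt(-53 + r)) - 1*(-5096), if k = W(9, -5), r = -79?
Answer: 23542223/4613 - 330000*I*sqrt(10)/4613 ≈ 5103.5 - 226.22*I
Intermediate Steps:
W(h, E) = sqrt(2)*sqrt(E) (W(h, E) = sqrt(2*E) = sqrt(2)*sqrt(E))
k = I*sqrt(10) (k = sqrt(2)*sqrt(-5) = sqrt(2)*(I*sqrt(5)) = I*sqrt(10) ≈ 3.1623*I)
v(m) = -1 - 48*I*sqrt(10)/5 (v(m) = 96/((I*sqrt(10))) - 100/100 = 96*(-I*sqrt(10)/10) - 100*1/100 = -48*I*sqrt(10)/5 - 1 = -1 - 48*I*sqrt(10)/5)
-6875/v(sqrt(-53 + r)) - 1*(-5096) = -6875/(-1 - 48*I*sqrt(10)/5) - 1*(-5096) = -6875/(-1 - 48*I*sqrt(10)/5) + 5096 = 5096 - 6875/(-1 - 48*I*sqrt(10)/5)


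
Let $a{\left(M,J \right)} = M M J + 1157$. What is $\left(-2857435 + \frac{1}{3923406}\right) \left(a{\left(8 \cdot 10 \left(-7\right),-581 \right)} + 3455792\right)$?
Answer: $\frac{2003884408235700065459}{3923406} \approx 5.1075 \cdot 10^{14}$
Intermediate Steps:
$a{\left(M,J \right)} = 1157 + J M^{2}$ ($a{\left(M,J \right)} = M^{2} J + 1157 = J M^{2} + 1157 = 1157 + J M^{2}$)
$\left(-2857435 + \frac{1}{3923406}\right) \left(a{\left(8 \cdot 10 \left(-7\right),-581 \right)} + 3455792\right) = \left(-2857435 + \frac{1}{3923406}\right) \left(\left(1157 - 581 \left(8 \cdot 10 \left(-7\right)\right)^{2}\right) + 3455792\right) = \left(-2857435 + \frac{1}{3923406}\right) \left(\left(1157 - 581 \left(80 \left(-7\right)\right)^{2}\right) + 3455792\right) = - \frac{11210877623609 \left(\left(1157 - 581 \left(-560\right)^{2}\right) + 3455792\right)}{3923406} = - \frac{11210877623609 \left(\left(1157 - 182201600\right) + 3455792\right)}{3923406} = - \frac{11210877623609 \left(-182200443 + 3455792\right)}{3923406} = \left(- \frac{11210877623609}{3923406}\right) \left(-178744651\right) = \frac{2003884408235700065459}{3923406}$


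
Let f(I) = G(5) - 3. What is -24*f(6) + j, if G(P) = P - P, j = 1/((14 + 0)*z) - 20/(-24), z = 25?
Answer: 38239/525 ≈ 72.836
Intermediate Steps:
j = 439/525 (j = 1/((14 + 0)*25) - 20/(-24) = (1/25)/14 - 20*(-1/24) = (1/14)*(1/25) + ⅚ = 1/350 + ⅚ = 439/525 ≈ 0.83619)
G(P) = 0
f(I) = -3 (f(I) = 0 - 3 = -3)
-24*f(6) + j = -24*(-3) + 439/525 = 72 + 439/525 = 38239/525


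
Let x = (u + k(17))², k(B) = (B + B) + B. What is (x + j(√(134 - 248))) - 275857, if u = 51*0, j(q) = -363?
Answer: -273619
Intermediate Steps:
u = 0
k(B) = 3*B (k(B) = 2*B + B = 3*B)
x = 2601 (x = (0 + 3*17)² = (0 + 51)² = 51² = 2601)
(x + j(√(134 - 248))) - 275857 = (2601 - 363) - 275857 = 2238 - 275857 = -273619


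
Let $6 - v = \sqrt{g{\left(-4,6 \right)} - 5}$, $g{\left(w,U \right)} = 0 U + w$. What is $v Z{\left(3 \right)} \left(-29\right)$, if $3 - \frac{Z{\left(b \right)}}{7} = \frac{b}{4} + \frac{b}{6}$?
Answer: $- \frac{4263}{2} + \frac{4263 i}{4} \approx -2131.5 + 1065.8 i$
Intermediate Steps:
$g{\left(w,U \right)} = w$ ($g{\left(w,U \right)} = 0 + w = w$)
$Z{\left(b \right)} = 21 - \frac{35 b}{12}$ ($Z{\left(b \right)} = 21 - 7 \left(\frac{b}{4} + \frac{b}{6}\right) = 21 - 7 \frac{5 b}{12} = 21 - \frac{35 b}{12}$)
$v = 6 - 3 i$ ($v = 6 - \sqrt{-4 - 5} = 6 - \sqrt{-9} = 6 - 3 i \approx 6.0 - 3.0 i$)
$v Z{\left(3 \right)} \left(-29\right) = \left(6 - 3 i\right) \left(21 - \frac{35}{4}\right) \left(-29\right) = \left(6 - 3 i\right) \frac{49}{4} \left(-29\right) = \left(\frac{147}{2} - \frac{147 i}{4}\right) \left(-29\right) = - \frac{4263}{2} + \frac{4263 i}{4}$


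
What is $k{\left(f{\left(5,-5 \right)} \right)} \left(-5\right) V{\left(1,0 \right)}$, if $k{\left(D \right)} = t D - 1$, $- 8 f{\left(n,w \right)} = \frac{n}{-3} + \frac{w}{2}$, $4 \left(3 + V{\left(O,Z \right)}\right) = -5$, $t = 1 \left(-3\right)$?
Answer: $- \frac{3485}{64} \approx -54.453$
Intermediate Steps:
$t = -3$
$V{\left(O,Z \right)} = - \frac{17}{4}$ ($V{\left(O,Z \right)} = -3 + \frac{1}{4} \left(-5\right) = -3 - \frac{5}{4} = - \frac{17}{4}$)
$f{\left(n,w \right)} = - \frac{w}{16} + \frac{n}{24}$ ($f{\left(n,w \right)} = - \frac{\frac{n}{-3} + \frac{w}{2}}{8} = - \frac{n \left(- \frac{1}{3}\right) + w \frac{1}{2}}{8} = - \frac{- \frac{n}{3} + \frac{w}{2}}{8} = - \frac{\frac{w}{2} - \frac{n}{3}}{8} = - \frac{w}{16} + \frac{n}{24}$)
$k{\left(D \right)} = -1 - 3 D$ ($k{\left(D \right)} = - 3 D - 1 = -1 - 3 D$)
$k{\left(f{\left(5,-5 \right)} \right)} \left(-5\right) V{\left(1,0 \right)} = \left(-1 - 3 \left(\left(- \frac{1}{16}\right) \left(-5\right) + \frac{1}{24} \cdot 5\right)\right) \left(-5\right) \left(- \frac{17}{4}\right) = \left(-1 - 3 \left(\frac{5}{16} + \frac{5}{24}\right)\right) \left(-5\right) \left(- \frac{17}{4}\right) = \left(-1 - \frac{25}{16}\right) \left(-5\right) \left(- \frac{17}{4}\right) = \left(- \frac{41}{16}\right) \left(-5\right) \left(- \frac{17}{4}\right) = \frac{205}{16} \left(- \frac{17}{4}\right) = - \frac{3485}{64}$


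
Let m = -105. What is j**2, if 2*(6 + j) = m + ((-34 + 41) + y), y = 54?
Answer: 784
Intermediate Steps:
j = -28 (j = -6 + (-105 + ((-34 + 41) + 54))/2 = -6 + (-105 + (7 + 54))/2 = -6 + (-105 + 61)/2 = -6 + (1/2)*(-44) = -6 - 22 = -28)
j**2 = (-28)**2 = 784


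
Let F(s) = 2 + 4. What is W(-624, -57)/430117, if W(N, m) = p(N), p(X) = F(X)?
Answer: 6/430117 ≈ 1.3950e-5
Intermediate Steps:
F(s) = 6
p(X) = 6
W(N, m) = 6
W(-624, -57)/430117 = 6/430117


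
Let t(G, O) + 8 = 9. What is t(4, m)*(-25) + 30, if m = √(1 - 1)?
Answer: 5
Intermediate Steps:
m = 0 (m = √0 = 0)
t(G, O) = 1 (t(G, O) = -8 + 9 = 1)
t(4, m)*(-25) + 30 = 1*(-25) + 30 = -25 + 30 = 5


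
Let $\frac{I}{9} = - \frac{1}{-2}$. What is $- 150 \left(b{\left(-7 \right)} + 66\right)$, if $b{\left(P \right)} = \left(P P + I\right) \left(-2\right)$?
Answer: $6150$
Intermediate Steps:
$I = \frac{9}{2}$ ($I = 9 \left(- \frac{1}{-2}\right) = 9 \left(\left(-1\right) \left(- \frac{1}{2}\right)\right) = 9 \cdot \frac{1}{2} = \frac{9}{2} \approx 4.5$)
$b{\left(P \right)} = -9 - 2 P^{2}$ ($b{\left(P \right)} = \left(P P + \frac{9}{2}\right) \left(-2\right) = \left(P^{2} + \frac{9}{2}\right) \left(-2\right) = \left(\frac{9}{2} + P^{2}\right) \left(-2\right) = -9 - 2 P^{2}$)
$- 150 \left(b{\left(-7 \right)} + 66\right) = - 150 \left(\left(-9 - 2 \left(-7\right)^{2}\right) + 66\right) = - 150 \left(\left(-9 - 98\right) + 66\right) = - 150 \left(-107 + 66\right) = \left(-150\right) \left(-41\right) = 6150$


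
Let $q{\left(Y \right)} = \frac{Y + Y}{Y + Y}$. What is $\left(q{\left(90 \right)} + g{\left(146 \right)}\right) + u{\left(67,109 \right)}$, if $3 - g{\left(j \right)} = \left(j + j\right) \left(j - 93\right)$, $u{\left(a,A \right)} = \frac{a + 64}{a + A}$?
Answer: $- \frac{2722941}{176} \approx -15471.0$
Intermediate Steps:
$u{\left(a,A \right)} = \frac{64 + a}{A + a}$
$g{\left(j \right)} = 3 - 2 j \left(-93 + j\right)$ ($g{\left(j \right)} = 3 - \left(j + j\right) \left(j - 93\right) = 3 - 2 j \left(-93 + j\right)$)
$q{\left(Y \right)} = 1$ ($q{\left(Y \right)} = \frac{2 Y}{2 Y} = 2 Y \frac{1}{2 Y} = 1$)
$\left(q{\left(90 \right)} + g{\left(146 \right)}\right) + u{\left(67,109 \right)} = \left(1 + \left(3 - 2 \cdot 146^{2} + 186 \cdot 146\right)\right) + \frac{64 + 67}{109 + 67} = \left(1 + \left(3 - 42632 + 27156\right)\right) + \frac{1}{176} \cdot 131 = \left(1 - 15473\right) + \frac{131}{176} = -15472 + \frac{131}{176} = - \frac{2722941}{176}$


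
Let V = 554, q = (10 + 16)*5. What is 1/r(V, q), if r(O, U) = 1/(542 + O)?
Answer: 1096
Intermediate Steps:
q = 130 (q = 26*5 = 130)
1/r(V, q) = 1/(1/(542 + 554)) = 1/(1/1096) = 1096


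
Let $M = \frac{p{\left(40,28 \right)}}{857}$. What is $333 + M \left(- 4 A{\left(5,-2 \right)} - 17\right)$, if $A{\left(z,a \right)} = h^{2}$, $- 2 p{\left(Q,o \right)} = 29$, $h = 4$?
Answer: $\frac{573111}{1714} \approx 334.37$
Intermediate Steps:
$p{\left(Q,o \right)} = - \frac{29}{2}$ ($p{\left(Q,o \right)} = \left(- \frac{1}{2}\right) 29 = - \frac{29}{2}$)
$A{\left(z,a \right)} = 16$ ($A{\left(z,a \right)} = 4^{2} = 16$)
$M = - \frac{29}{1714}$ ($M = - \frac{29}{2 \cdot 857} = \left(- \frac{29}{2}\right) \frac{1}{857} = - \frac{29}{1714} \approx -0.016919$)
$333 + M \left(- 4 A{\left(5,-2 \right)} - 17\right) = 333 - \frac{29 \left(\left(-4\right) 16 - 17\right)}{1714} = 333 - \frac{29 \left(-64 - 17\right)}{1714} = 333 - - \frac{2349}{1714} = 333 + \frac{2349}{1714} = \frac{573111}{1714}$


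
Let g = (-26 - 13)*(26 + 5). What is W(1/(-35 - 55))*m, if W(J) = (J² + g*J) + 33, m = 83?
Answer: 31217213/8100 ≈ 3854.0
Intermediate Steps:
g = -1209 (g = -39*31 = -1209)
W(J) = 33 + J² - 1209*J (W(J) = (J² - 1209*J) + 33 = 33 + J² - 1209*J)
W(1/(-35 - 55))*m = (33 + (1/(-35 - 55))² - 1209/(-35 - 55))*83 = (33 + (1/(-90))² - 1209/(-90))*83 = (33 + (-1/90)² - 1209*(-1/90))*83 = (33 + 1/8100 + 403/30)*83 = (376111/8100)*83 = 31217213/8100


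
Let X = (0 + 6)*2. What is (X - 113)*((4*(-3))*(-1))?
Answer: -1212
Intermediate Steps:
X = 12 (X = 6*2 = 12)
(X - 113)*((4*(-3))*(-1)) = (12 - 113)*((4*(-3))*(-1)) = -(-1212)*(-1) = -101*12 = -1212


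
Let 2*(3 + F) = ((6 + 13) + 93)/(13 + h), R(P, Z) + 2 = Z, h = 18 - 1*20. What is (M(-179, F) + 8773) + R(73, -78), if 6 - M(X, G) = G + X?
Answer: 97635/11 ≈ 8875.9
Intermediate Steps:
h = -2 (h = 18 - 20 = -2)
R(P, Z) = -2 + Z
F = 23/11 (F = -3 + (((6 + 13) + 93)/(13 - 2))/2 = -3 + ((19 + 93)/11)/2 = -3 + (112*(1/11))/2 = -3 + (½)*(112/11) = -3 + 56/11 = 23/11 ≈ 2.0909)
M(X, G) = 6 - G - X (M(X, G) = 6 - (G + X) = 6 + (-G - X) = 6 - G - X)
(M(-179, F) + 8773) + R(73, -78) = ((6 - 1*23/11 - 1*(-179)) + 8773) + (-2 - 78) = ((6 - 23/11 + 179) + 8773) - 80 = (2012/11 + 8773) - 80 = 98515/11 - 80 = 97635/11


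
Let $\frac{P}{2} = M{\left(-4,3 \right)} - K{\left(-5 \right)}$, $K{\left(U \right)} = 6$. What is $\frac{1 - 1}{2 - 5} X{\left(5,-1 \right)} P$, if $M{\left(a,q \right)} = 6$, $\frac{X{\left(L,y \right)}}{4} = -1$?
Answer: $0$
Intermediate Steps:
$X{\left(L,y \right)} = -4$ ($X{\left(L,y \right)} = 4 \left(-1\right) = -4$)
$P = 0$ ($P = 2 \left(6 - 6\right) = 2 \cdot 0 = 0$)
$\frac{1 - 1}{2 - 5} X{\left(5,-1 \right)} P = \frac{1 - 1}{2 - 5} \left(-4\right) 0 = \frac{0}{-3} \left(-4\right) 0 = 0 \left(- \frac{1}{3}\right) \left(-4\right) 0 = 0 \left(-4\right) 0 = 0 \cdot 0 = 0$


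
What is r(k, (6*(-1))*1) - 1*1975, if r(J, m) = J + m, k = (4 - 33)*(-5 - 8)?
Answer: -1604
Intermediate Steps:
k = 377 (k = -29*(-13) = 377)
r(k, (6*(-1))*1) - 1*1975 = (377 + (6*(-1))*1) - 1*1975 = (377 - 6*1) - 1975 = (377 - 6) - 1975 = 371 - 1975 = -1604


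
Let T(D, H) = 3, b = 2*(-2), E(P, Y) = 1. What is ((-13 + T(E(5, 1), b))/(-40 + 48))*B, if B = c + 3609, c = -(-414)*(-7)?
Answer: -3555/4 ≈ -888.75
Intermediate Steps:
c = -2898 (c = -6*483 = -2898)
B = 711 (B = -2898 + 3609 = 711)
b = -4
((-13 + T(E(5, 1), b))/(-40 + 48))*B = ((-13 + 3)/(-40 + 48))*711 = -10/8*711 = -10*⅛*711 = -5/4*711 = -3555/4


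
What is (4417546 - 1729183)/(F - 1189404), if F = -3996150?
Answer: -896121/1728518 ≈ -0.51843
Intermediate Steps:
(4417546 - 1729183)/(F - 1189404) = (4417546 - 1729183)/(-3996150 - 1189404) = 2688363/(-5185554) = 2688363*(-1/5185554) = -896121/1728518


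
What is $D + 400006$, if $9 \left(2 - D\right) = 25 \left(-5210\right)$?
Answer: $\frac{3730322}{9} \approx 4.1448 \cdot 10^{5}$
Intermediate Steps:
$D = \frac{130268}{9}$ ($D = 2 - \frac{25 \left(-5210\right)}{9} = 2 - - \frac{130250}{9} = 2 + \frac{130250}{9} = \frac{130268}{9} \approx 14474.0$)
$D + 400006 = \frac{130268}{9} + 400006 = \frac{3730322}{9}$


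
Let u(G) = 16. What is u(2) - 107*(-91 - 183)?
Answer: 29334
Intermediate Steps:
u(2) - 107*(-91 - 183) = 16 - 107*(-91 - 183) = 16 - 107*(-274) = 16 + 29318 = 29334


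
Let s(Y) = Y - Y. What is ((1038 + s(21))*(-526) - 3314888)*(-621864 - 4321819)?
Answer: 19086947046308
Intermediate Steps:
s(Y) = 0
((1038 + s(21))*(-526) - 3314888)*(-621864 - 4321819) = ((1038 + 0)*(-526) - 3314888)*(-621864 - 4321819) = (1038*(-526) - 3314888)*(-4943683) = (-545988 - 3314888)*(-4943683) = -3860876*(-4943683) = 19086947046308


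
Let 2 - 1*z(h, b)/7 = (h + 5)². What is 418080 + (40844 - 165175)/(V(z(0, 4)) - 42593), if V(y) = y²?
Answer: 6970354091/16672 ≈ 4.1809e+5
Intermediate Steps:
z(h, b) = 14 - 7*(5 + h)² (z(h, b) = 14 - 7*(h + 5)² = 14 - 7*(5 + h)²)
418080 + (40844 - 165175)/(V(z(0, 4)) - 42593) = 418080 + (40844 - 165175)/((14 - 7*(5 + 0)²)² - 42593) = 418080 - 124331/((14 - 7*5²)² - 42593) = 418080 - 124331/((14 - 7*25)² - 42593) = 418080 - 124331/((14 - 175)² - 42593) = 418080 - 124331/((-161)² - 42593) = 418080 - 124331/(25921 - 42593) = 418080 - 124331/(-16672) = 418080 - 124331*(-1/16672) = 418080 + 124331/16672 = 6970354091/16672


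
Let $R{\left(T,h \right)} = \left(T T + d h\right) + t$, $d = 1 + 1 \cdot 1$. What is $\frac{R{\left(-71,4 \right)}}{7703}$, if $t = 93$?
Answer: $\frac{5142}{7703} \approx 0.66753$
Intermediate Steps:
$d = 2$ ($d = 1 + 1 = 2$)
$R{\left(T,h \right)} = 93 + T^{2} + 2 h$ ($R{\left(T,h \right)} = \left(T T + 2 h\right) + 93 = \left(T^{2} + 2 h\right) + 93 = 93 + T^{2} + 2 h$)
$\frac{R{\left(-71,4 \right)}}{7703} = \frac{93 + \left(-71\right)^{2} + 2 \cdot 4}{7703} = \left(93 + 5041 + 8\right) \frac{1}{7703} = 5142 \cdot \frac{1}{7703} = \frac{5142}{7703}$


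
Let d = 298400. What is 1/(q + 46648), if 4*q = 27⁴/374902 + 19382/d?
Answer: 111870756800/5218588525292641 ≈ 2.1437e-5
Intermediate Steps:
q = 41462086241/111870756800 (q = (27⁴/374902 + 19382/298400)/4 = (531441*(1/374902) + 19382*(1/298400))/4 = (531441/374902 + 9691/149200)/4 = (¼)*(41462086241/27967689200) = 41462086241/111870756800 ≈ 0.37063)
1/(q + 46648) = 1/(41462086241/111870756800 + 46648) = 1/(5218588525292641/111870756800) = 111870756800/5218588525292641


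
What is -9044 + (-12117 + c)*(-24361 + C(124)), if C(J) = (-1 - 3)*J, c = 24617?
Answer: -310721544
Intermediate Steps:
C(J) = -4*J
-9044 + (-12117 + c)*(-24361 + C(124)) = -9044 + (-12117 + 24617)*(-24361 - 4*124) = -9044 + 12500*(-24361 - 496) = -9044 + 12500*(-24857) = -9044 - 310712500 = -310721544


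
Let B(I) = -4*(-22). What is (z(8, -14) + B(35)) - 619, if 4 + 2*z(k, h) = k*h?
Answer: -589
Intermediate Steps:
z(k, h) = -2 + h*k/2 (z(k, h) = -2 + (k*h)/2 = -2 + (h*k)/2 = -2 + h*k/2)
B(I) = 88
(z(8, -14) + B(35)) - 619 = ((-2 + (½)*(-14)*8) + 88) - 619 = ((-2 - 56) + 88) - 619 = (-58 + 88) - 619 = 30 - 619 = -589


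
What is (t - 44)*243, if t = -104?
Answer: -35964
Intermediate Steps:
(t - 44)*243 = (-104 - 44)*243 = -148*243 = -35964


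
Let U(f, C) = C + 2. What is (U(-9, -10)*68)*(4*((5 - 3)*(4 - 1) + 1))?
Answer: -15232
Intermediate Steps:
U(f, C) = 2 + C
(U(-9, -10)*68)*(4*((5 - 3)*(4 - 1) + 1)) = ((2 - 10)*68)*(4*((5 - 3)*(4 - 1) + 1)) = (-8*68)*(4*(2*3 + 1)) = -2176*(6 + 1) = -2176*7 = -544*28 = -15232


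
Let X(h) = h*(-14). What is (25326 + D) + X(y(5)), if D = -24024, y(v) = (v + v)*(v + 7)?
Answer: -378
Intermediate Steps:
y(v) = 2*v*(7 + v) (y(v) = (2*v)*(7 + v) = 2*v*(7 + v))
X(h) = -14*h
(25326 + D) + X(y(5)) = (25326 - 24024) - 28*5*(7 + 5) = 1302 - 28*5*12 = 1302 - 14*120 = 1302 - 1680 = -378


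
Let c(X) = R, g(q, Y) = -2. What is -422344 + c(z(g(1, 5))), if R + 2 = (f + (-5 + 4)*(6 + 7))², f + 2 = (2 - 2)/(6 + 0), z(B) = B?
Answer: -422121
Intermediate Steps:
f = -2 (f = -2 + (2 - 2)/(6 + 0) = -2 + 0/6 = -2 + 0*(⅙) = -2 + 0 = -2)
R = 223 (R = -2 + (-2 + (-5 + 4)*(6 + 7))² = -2 + (-2 - 1*13)² = -2 + (-2 - 13)² = -2 + (-15)² = -2 + 225 = 223)
c(X) = 223
-422344 + c(z(g(1, 5))) = -422344 + 223 = -422121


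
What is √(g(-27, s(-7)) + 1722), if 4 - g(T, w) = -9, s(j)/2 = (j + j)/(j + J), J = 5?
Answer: √1735 ≈ 41.653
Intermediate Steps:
s(j) = 4*j/(5 + j) (s(j) = 2*((j + j)/(j + 5)) = 2*((2*j)/(5 + j)) = 2*(2*j/(5 + j)) = 4*j/(5 + j))
g(T, w) = 13 (g(T, w) = 4 - 1*(-9) = 4 + 9 = 13)
√(g(-27, s(-7)) + 1722) = √(13 + 1722) = √1735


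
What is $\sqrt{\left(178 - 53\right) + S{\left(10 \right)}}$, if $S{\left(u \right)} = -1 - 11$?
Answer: $\sqrt{113} \approx 10.63$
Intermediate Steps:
$S{\left(u \right)} = -12$
$\sqrt{\left(178 - 53\right) + S{\left(10 \right)}} = \sqrt{\left(178 - 53\right) - 12} = \sqrt{125 - 12} = \sqrt{113}$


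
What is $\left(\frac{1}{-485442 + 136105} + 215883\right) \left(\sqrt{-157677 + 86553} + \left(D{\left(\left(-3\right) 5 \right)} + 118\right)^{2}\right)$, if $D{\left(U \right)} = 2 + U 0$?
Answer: $\frac{1085989241808000}{349337} + \frac{150831839140 i \sqrt{17781}}{349337} \approx 3.1087 \cdot 10^{9} + 5.7574 \cdot 10^{7} i$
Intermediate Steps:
$D{\left(U \right)} = 2$ ($D{\left(U \right)} = 2 + 0 = 2$)
$\left(\frac{1}{-485442 + 136105} + 215883\right) \left(\sqrt{-157677 + 86553} + \left(D{\left(\left(-3\right) 5 \right)} + 118\right)^{2}\right) = \left(\frac{1}{-485442 + 136105} + 215883\right) \left(\sqrt{-157677 + 86553} + \left(2 + 118\right)^{2}\right) = \left(\frac{1}{-349337} + 215883\right) \left(\sqrt{-71124} + 120^{2}\right) = \left(- \frac{1}{349337} + 215883\right) \left(2 i \sqrt{17781} + 14400\right) = \frac{75415919570 \left(14400 + 2 i \sqrt{17781}\right)}{349337} = \frac{1085989241808000}{349337} + \frac{150831839140 i \sqrt{17781}}{349337}$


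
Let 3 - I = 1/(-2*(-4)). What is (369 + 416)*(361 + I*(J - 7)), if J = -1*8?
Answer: 1996255/8 ≈ 2.4953e+5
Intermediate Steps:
J = -8
I = 23/8 (I = 3 - 1/((-2*(-4))) = 3 - 1/8 = 23/8 ≈ 2.8750)
(369 + 416)*(361 + I*(J - 7)) = (369 + 416)*(361 + 23*(-8 - 7)/8) = 785*(361 + (23/8)*(-15)) = 785*(361 - 345/8) = 785*(2543/8) = 1996255/8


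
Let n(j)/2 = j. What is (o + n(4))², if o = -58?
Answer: 2500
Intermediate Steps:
n(j) = 2*j
(o + n(4))² = (-58 + 2*4)² = (-58 + 8)² = (-50)² = 2500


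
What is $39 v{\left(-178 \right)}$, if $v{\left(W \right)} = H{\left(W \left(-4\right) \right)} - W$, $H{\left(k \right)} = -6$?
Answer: $6708$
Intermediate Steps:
$v{\left(W \right)} = -6 - W$
$39 v{\left(-178 \right)} = 39 \left(-6 - -178\right) = 39 \left(-6 + 178\right) = 39 \cdot 172 = 6708$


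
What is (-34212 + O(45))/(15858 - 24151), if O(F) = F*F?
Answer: 32187/8293 ≈ 3.8812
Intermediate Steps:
O(F) = F²
(-34212 + O(45))/(15858 - 24151) = (-34212 + 45²)/(15858 - 24151) = (-34212 + 2025)/(-8293) = -32187*(-1/8293) = 32187/8293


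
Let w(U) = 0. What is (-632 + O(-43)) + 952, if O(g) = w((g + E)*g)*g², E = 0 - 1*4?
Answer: 320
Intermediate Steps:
E = -4 (E = 0 - 4 = -4)
O(g) = 0 (O(g) = 0*g² = 0)
(-632 + O(-43)) + 952 = (-632 + 0) + 952 = -632 + 952 = 320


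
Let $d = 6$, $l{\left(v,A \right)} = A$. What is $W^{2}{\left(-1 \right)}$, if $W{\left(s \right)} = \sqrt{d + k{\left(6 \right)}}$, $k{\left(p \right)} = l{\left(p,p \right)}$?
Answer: $12$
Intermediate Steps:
$k{\left(p \right)} = p$
$W{\left(s \right)} = 2 \sqrt{3}$ ($W{\left(s \right)} = \sqrt{6 + 6} = \sqrt{12} = 2 \sqrt{3}$)
$W^{2}{\left(-1 \right)} = \left(2 \sqrt{3}\right)^{2} = 12$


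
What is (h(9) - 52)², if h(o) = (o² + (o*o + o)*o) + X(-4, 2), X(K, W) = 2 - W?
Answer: 703921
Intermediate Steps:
h(o) = o² + o*(o + o²) (h(o) = (o² + (o*o + o)*o) + (2 - 1*2) = (o² + (o² + o)*o) + (2 - 2) = (o² + (o + o²)*o) + 0 = (o² + o*(o + o²)) + 0 = o² + o*(o + o²))
(h(9) - 52)² = (9²*(2 + 9) - 52)² = (81*11 - 52)² = (891 - 52)² = 839² = 703921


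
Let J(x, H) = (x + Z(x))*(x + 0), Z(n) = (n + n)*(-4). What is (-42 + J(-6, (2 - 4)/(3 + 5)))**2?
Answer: 86436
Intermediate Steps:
Z(n) = -8*n (Z(n) = (2*n)*(-4) = -8*n)
J(x, H) = -7*x**2 (J(x, H) = (x - 8*x)*(x + 0) = (-7*x)*x = -7*x**2)
(-42 + J(-6, (2 - 4)/(3 + 5)))**2 = (-42 - 7*(-6)**2)**2 = (-42 - 7*36)**2 = (-42 - 252)**2 = (-294)**2 = 86436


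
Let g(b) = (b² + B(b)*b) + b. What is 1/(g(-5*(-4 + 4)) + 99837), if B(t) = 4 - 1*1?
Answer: 1/99837 ≈ 1.0016e-5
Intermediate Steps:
B(t) = 3 (B(t) = 4 - 1 = 3)
g(b) = b² + 4*b (g(b) = (b² + 3*b) + b = b² + 4*b)
1/(g(-5*(-4 + 4)) + 99837) = 1/((-5*(-4 + 4))*(4 - 5*(-4 + 4)) + 99837) = 1/((-5*0)*(4 - 5*0) + 99837) = 1/(0*(4 + 0) + 99837) = 1/(0*4 + 99837) = 1/(0 + 99837) = 1/99837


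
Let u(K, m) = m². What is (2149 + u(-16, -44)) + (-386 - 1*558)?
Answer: 3141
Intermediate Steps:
(2149 + u(-16, -44)) + (-386 - 1*558) = (2149 + (-44)²) + (-386 - 1*558) = (2149 + 1936) + (-386 - 558) = 4085 - 944 = 3141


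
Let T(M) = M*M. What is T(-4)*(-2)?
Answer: -32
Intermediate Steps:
T(M) = M²
T(-4)*(-2) = (-4)²*(-2) = 16*(-2) = -32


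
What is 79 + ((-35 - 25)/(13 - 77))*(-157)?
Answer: -1091/16 ≈ -68.188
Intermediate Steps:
79 + ((-35 - 25)/(13 - 77))*(-157) = 79 - 60/(-64)*(-157) = 79 - 60*(-1/64)*(-157) = 79 + (15/16)*(-157) = 79 - 2355/16 = -1091/16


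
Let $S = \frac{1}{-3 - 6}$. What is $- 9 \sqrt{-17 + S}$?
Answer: $- 3 i \sqrt{154} \approx - 37.229 i$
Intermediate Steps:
$S = - \frac{1}{9}$ ($S = \frac{1}{-9} = - \frac{1}{9} \approx -0.11111$)
$- 9 \sqrt{-17 + S} = - 9 \sqrt{-17 - \frac{1}{9}} = - 9 \sqrt{- \frac{154}{9}} = - 9 \frac{i \sqrt{154}}{3} = - 3 i \sqrt{154}$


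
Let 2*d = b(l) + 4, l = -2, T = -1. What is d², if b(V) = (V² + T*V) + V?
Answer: 16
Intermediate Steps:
b(V) = V² (b(V) = (V² - V) + V = V²)
d = 4 (d = ((-2)² + 4)/2 = (4 + 4)/2 = (½)*8 = 4)
d² = 4² = 16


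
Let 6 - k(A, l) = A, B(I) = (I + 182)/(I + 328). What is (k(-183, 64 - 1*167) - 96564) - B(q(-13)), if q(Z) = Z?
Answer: -30358294/315 ≈ -96376.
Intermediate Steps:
B(I) = (182 + I)/(328 + I)
k(A, l) = 6 - A
(k(-183, 64 - 1*167) - 96564) - B(q(-13)) = ((6 - 1*(-183)) - 96564) - (182 - 13)/(328 - 13) = ((6 + 183) - 96564) - 169/315 = (189 - 96564) - 169/315 = -96375 - 1*169/315 = -96375 - 169/315 = -30358294/315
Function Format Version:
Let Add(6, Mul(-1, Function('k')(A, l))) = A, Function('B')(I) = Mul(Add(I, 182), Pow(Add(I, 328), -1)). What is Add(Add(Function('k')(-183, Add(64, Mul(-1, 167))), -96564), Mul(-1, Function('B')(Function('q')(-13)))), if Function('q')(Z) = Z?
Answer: Rational(-30358294, 315) ≈ -96376.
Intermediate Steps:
Function('B')(I) = Mul(Pow(Add(328, I), -1), Add(182, I)) (Function('B')(I) = Mul(Add(182, I), Pow(Add(328, I), -1)) = Mul(Pow(Add(328, I), -1), Add(182, I)))
Function('k')(A, l) = Add(6, Mul(-1, A))
Add(Add(Function('k')(-183, Add(64, Mul(-1, 167))), -96564), Mul(-1, Function('B')(Function('q')(-13)))) = Add(Add(Add(6, Mul(-1, -183)), -96564), Mul(-1, Mul(Pow(Add(328, -13), -1), Add(182, -13)))) = Add(Add(Add(6, 183), -96564), Mul(-1, Mul(Pow(315, -1), 169))) = Add(Add(189, -96564), Mul(-1, Mul(Rational(1, 315), 169))) = Add(-96375, Mul(-1, Rational(169, 315))) = Add(-96375, Rational(-169, 315)) = Rational(-30358294, 315)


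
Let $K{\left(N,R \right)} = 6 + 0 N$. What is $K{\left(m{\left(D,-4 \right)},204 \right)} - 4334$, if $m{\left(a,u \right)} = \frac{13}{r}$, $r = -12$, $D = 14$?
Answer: $-4328$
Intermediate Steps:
$m{\left(a,u \right)} = - \frac{13}{12}$ ($m{\left(a,u \right)} = \frac{13}{-12} = 13 \left(- \frac{1}{12}\right) = - \frac{13}{12}$)
$K{\left(N,R \right)} = 6$ ($K{\left(N,R \right)} = 6 + 0 = 6$)
$K{\left(m{\left(D,-4 \right)},204 \right)} - 4334 = 6 - 4334 = -4328$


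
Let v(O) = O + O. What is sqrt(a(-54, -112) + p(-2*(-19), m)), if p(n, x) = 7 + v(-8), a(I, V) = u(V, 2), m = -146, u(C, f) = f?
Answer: I*sqrt(7) ≈ 2.6458*I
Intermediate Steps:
a(I, V) = 2
v(O) = 2*O
p(n, x) = -9 (p(n, x) = 7 + 2*(-8) = 7 - 16 = -9)
sqrt(a(-54, -112) + p(-2*(-19), m)) = sqrt(2 - 9) = sqrt(-7) = I*sqrt(7)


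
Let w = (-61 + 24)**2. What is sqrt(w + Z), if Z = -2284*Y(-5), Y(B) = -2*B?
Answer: I*sqrt(21471) ≈ 146.53*I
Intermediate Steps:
w = 1369 (w = (-37)**2 = 1369)
Z = -22840 (Z = -(-4568)*(-5) = -2284*10 = -22840)
sqrt(w + Z) = sqrt(1369 - 22840) = sqrt(-21471) = I*sqrt(21471)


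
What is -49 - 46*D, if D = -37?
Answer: 1653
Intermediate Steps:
-49 - 46*D = -49 - 46*(-37) = -49 + 1702 = 1653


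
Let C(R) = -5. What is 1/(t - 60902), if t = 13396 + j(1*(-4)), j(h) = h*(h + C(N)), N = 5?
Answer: -1/47470 ≈ -2.1066e-5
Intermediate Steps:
j(h) = h*(-5 + h) (j(h) = h*(h - 5) = h*(-5 + h))
t = 13432 (t = 13396 + (1*(-4))*(-5 + 1*(-4)) = 13396 - 4*(-5 - 4) = 13396 - 4*(-9) = 13396 + 36 = 13432)
1/(t - 60902) = 1/(13432 - 60902) = 1/(-47470) = -1/47470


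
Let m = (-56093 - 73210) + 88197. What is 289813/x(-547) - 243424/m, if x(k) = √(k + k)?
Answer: 121712/20553 - 289813*I*√1094/1094 ≈ 5.9219 - 8762.1*I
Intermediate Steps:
m = -41106 (m = -129303 + 88197 = -41106)
x(k) = √2*√k (x(k) = √(2*k) = √2*√k)
289813/x(-547) - 243424/m = 289813/((√2*√(-547))) - 243424/(-41106) = 289813/((√2*(I*√547))) - 243424*(-1/41106) = 289813/((I*√1094)) + 121712/20553 = 289813*(-I*√1094/1094) + 121712/20553 = -289813*I*√1094/1094 + 121712/20553 = 121712/20553 - 289813*I*√1094/1094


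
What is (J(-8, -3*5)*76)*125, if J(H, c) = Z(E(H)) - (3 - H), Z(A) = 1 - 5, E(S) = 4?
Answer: -142500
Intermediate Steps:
Z(A) = -4
J(H, c) = -7 + H (J(H, c) = -4 - (3 - H) = -4 + (-3 + H) = -7 + H)
(J(-8, -3*5)*76)*125 = ((-7 - 8)*76)*125 = -15*76*125 = -1140*125 = -142500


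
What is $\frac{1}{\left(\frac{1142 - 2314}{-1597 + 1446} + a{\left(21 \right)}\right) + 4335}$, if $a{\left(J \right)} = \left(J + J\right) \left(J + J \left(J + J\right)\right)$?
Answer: $\frac{151}{6382583} \approx 2.3658 \cdot 10^{-5}$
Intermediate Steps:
$a{\left(J \right)} = 2 J \left(J + 2 J^{2}\right)$ ($a{\left(J \right)} = 2 J \left(J + J 2 J\right) = 2 J \left(J + 2 J^{2}\right)$)
$\frac{1}{\left(\frac{1142 - 2314}{-1597 + 1446} + a{\left(21 \right)}\right) + 4335} = \frac{1}{\left(\frac{1142 - 2314}{-1597 + 1446} + 21^{2} \left(2 + 4 \cdot 21\right)\right) + 4335} = \frac{1}{\left(- \frac{1172}{-151} + 441 \left(2 + 84\right)\right) + 4335} = \frac{1}{\left(\left(-1172\right) \left(- \frac{1}{151}\right) + 441 \cdot 86\right) + 4335} = \frac{1}{\left(\frac{1172}{151} + 37926\right) + 4335} = \frac{1}{\frac{5727998}{151} + 4335} = \frac{1}{\frac{6382583}{151}} = \frac{151}{6382583}$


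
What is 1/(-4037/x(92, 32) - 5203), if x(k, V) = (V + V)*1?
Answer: -64/337029 ≈ -0.00018989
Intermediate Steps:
x(k, V) = 2*V (x(k, V) = (2*V)*1 = 2*V)
1/(-4037/x(92, 32) - 5203) = 1/(-4037/(2*32) - 5203) = 1/(-4037/64 - 5203) = 1/(-337029/64) = -64/337029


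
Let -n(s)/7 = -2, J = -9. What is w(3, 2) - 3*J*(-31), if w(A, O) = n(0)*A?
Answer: -795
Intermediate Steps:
n(s) = 14 (n(s) = -7*(-2) = 14)
w(A, O) = 14*A
w(3, 2) - 3*J*(-31) = 14*3 - 3*(-9)*(-31) = 42 + 27*(-31) = 42 - 837 = -795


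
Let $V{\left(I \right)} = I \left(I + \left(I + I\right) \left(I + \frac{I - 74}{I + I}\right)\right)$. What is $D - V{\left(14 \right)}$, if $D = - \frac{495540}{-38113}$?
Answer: $- \frac{184123832}{38113} \approx -4831.0$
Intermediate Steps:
$D = \frac{495540}{38113}$ ($D = \left(-495540\right) \left(- \frac{1}{38113}\right) = \frac{495540}{38113} \approx 13.002$)
$V{\left(I \right)} = I \left(I + 2 I \left(I + \frac{-74 + I}{2 I}\right)\right)$
$D - V{\left(14 \right)} = \frac{495540}{38113} - 2 \cdot 14 \left(-37 + 14 + 14^{2}\right) = \frac{495540}{38113} - 2 \cdot 14 \left(-37 + 14 + 196\right) = \frac{495540}{38113} - 2 \cdot 14 \cdot 173 = \frac{495540}{38113} - 4844 = - \frac{184123832}{38113}$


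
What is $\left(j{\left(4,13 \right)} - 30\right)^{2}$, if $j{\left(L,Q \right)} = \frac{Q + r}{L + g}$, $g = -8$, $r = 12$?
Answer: $\frac{21025}{16} \approx 1314.1$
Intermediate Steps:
$j{\left(L,Q \right)} = \frac{12 + Q}{-8 + L}$ ($j{\left(L,Q \right)} = \frac{Q + 12}{L - 8} = \frac{12 + Q}{-8 + L}$)
$\left(j{\left(4,13 \right)} - 30\right)^{2} = \left(\frac{12 + 13}{-8 + 4} - 30\right)^{2} = \left(\frac{1}{-4} \cdot 25 - 30\right)^{2} = \left(\left(- \frac{1}{4}\right) 25 - 30\right)^{2} = \left(- \frac{25}{4} - 30\right)^{2} = \left(- \frac{145}{4}\right)^{2} = \frac{21025}{16}$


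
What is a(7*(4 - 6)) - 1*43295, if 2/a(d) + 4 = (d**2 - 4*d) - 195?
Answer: -2294633/53 ≈ -43295.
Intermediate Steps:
a(d) = 2/(-199 + d**2 - 4*d) (a(d) = 2/(-4 + ((d**2 - 4*d) - 195)) = 2/(-4 + (-195 + d**2 - 4*d)) = 2/(-199 + d**2 - 4*d))
a(7*(4 - 6)) - 1*43295 = 2/(-199 + (7*(4 - 6))**2 - 28*(4 - 6)) - 1*43295 = 2/(-199 + (7*(-2))**2 - 28*(-2)) - 43295 = 2/(-199 + (-14)**2 - 4*(-14)) - 43295 = 2/(-199 + 196 + 56) - 43295 = 2/53 - 43295 = -2294633/53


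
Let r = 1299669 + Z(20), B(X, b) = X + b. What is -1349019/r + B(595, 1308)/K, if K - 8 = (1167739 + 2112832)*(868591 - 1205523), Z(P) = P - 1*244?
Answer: -213015756343384993/205187813546424140 ≈ -1.0382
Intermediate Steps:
Z(P) = -244 + P (Z(P) = P - 244 = -244 + P)
K = -1105329348164 (K = 8 + (1167739 + 2112832)*(868591 - 1205523) = 8 + 3280571*(-336932) = 8 - 1105329348172 = -1105329348164)
r = 1299445 (r = 1299669 + (-244 + 20) = 1299669 - 224 = 1299445)
-1349019/r + B(595, 1308)/K = -1349019/1299445 + (595 + 1308)/(-1105329348164) = -1349019*1/1299445 + 1903*(-1/1105329348164) = -192717/185635 - 1903/1105329348164 = -213015756343384993/205187813546424140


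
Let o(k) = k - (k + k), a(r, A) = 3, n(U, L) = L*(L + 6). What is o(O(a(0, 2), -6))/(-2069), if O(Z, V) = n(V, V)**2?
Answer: 0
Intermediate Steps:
n(U, L) = L*(6 + L)
O(Z, V) = V**2*(6 + V)**2 (O(Z, V) = (V*(6 + V))**2 = V**2*(6 + V)**2)
o(k) = -k (o(k) = k - 2*k = -k)
o(O(a(0, 2), -6))/(-2069) = -(-6)**2*(6 - 6)**2/(-2069) = -36*0**2*(-1/2069) = -36*0*(-1/2069) = -1*0*(-1/2069) = 0*(-1/2069) = 0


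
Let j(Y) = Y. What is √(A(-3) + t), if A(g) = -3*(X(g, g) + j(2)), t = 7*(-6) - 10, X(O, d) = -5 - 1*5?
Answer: 2*I*√7 ≈ 5.2915*I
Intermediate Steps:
X(O, d) = -10 (X(O, d) = -5 - 5 = -10)
t = -52 (t = -42 - 10 = -52)
A(g) = 24 (A(g) = -3*(-10 + 2) = -3*(-8) = 24)
√(A(-3) + t) = √(24 - 52) = √(-28) = 2*I*√7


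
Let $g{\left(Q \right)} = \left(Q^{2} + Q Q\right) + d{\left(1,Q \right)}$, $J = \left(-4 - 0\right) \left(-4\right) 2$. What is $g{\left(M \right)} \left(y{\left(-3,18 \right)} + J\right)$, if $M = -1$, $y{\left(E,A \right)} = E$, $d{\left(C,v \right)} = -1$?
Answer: $29$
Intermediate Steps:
$J = 32$ ($J = \left(-4 + 0\right) \left(-4\right) 2 = \left(-4\right) \left(-4\right) 2 = 16 \cdot 2 = 32$)
$g{\left(Q \right)} = -1 + 2 Q^{2}$ ($g{\left(Q \right)} = \left(Q^{2} + Q Q\right) - 1 = \left(Q^{2} + Q^{2}\right) - 1 = 2 Q^{2} - 1 = -1 + 2 Q^{2}$)
$g{\left(M \right)} \left(y{\left(-3,18 \right)} + J\right) = \left(-1 + 2 \left(-1\right)^{2}\right) \left(-3 + 32\right) = \left(-1 + 2 \cdot 1\right) 29 = \left(-1 + 2\right) 29 = 1 \cdot 29 = 29$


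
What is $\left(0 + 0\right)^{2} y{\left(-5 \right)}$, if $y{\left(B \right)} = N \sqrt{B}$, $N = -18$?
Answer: $0$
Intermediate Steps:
$y{\left(B \right)} = - 18 \sqrt{B}$
$\left(0 + 0\right)^{2} y{\left(-5 \right)} = \left(0 + 0\right)^{2} \left(- 18 \sqrt{-5}\right) = 0^{2} \left(- 18 i \sqrt{5}\right) = 0 \left(- 18 i \sqrt{5}\right) = 0$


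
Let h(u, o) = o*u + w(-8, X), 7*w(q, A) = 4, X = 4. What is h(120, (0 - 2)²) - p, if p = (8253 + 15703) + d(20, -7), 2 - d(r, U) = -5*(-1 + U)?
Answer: -164062/7 ≈ -23437.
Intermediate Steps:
w(q, A) = 4/7 (w(q, A) = (⅐)*4 = 4/7)
h(u, o) = 4/7 + o*u (h(u, o) = o*u + 4/7 = 4/7 + o*u)
d(r, U) = -3 + 5*U (d(r, U) = 2 - (-5)*(-1 + U) = 2 - (5 - 5*U) = 2 + (-5 + 5*U) = -3 + 5*U)
p = 23918 (p = (8253 + 15703) + (-3 + 5*(-7)) = 23956 + (-3 - 35) = 23956 - 38 = 23918)
h(120, (0 - 2)²) - p = (4/7 + (0 - 2)²*120) - 1*23918 = (4/7 + (-2)²*120) - 23918 = (4/7 + 4*120) - 23918 = (4/7 + 480) - 23918 = 3364/7 - 23918 = -164062/7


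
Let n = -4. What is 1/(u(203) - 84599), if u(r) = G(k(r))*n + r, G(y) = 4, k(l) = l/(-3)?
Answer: -1/84412 ≈ -1.1847e-5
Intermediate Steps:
k(l) = -l/3 (k(l) = l*(-1/3) = -l/3)
u(r) = -16 + r (u(r) = 4*(-4) + r = -16 + r)
1/(u(203) - 84599) = 1/((-16 + 203) - 84599) = 1/(187 - 84599) = 1/(-84412) = -1/84412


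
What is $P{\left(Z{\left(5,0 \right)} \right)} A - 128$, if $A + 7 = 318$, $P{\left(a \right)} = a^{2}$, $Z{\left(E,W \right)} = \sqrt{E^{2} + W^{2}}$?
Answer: $7647$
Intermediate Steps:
$A = 311$ ($A = -7 + 318 = 311$)
$P{\left(Z{\left(5,0 \right)} \right)} A - 128 = \left(\sqrt{5^{2} + 0^{2}}\right)^{2} \cdot 311 - 128 = \left(\sqrt{25 + 0}\right)^{2} \cdot 311 - 128 = \left(\sqrt{25}\right)^{2} \cdot 311 - 128 = 5^{2} \cdot 311 - 128 = 25 \cdot 311 - 128 = 7775 - 128 = 7647$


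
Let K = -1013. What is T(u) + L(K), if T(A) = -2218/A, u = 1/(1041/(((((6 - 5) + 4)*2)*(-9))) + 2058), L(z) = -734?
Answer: -68095847/15 ≈ -4.5397e+6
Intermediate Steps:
u = 30/61393 (u = 1/(1041/((((1 + 4)*2)*(-9))) + 2058) = 1/(1041/(((5*2)*(-9))) + 2058) = 1/(1041/((10*(-9))) + 2058) = 1/(1041/(-90) + 2058) = 1/(1041*(-1/90) + 2058) = 1/(-347/30 + 2058) = 1/(61393/30) = 30/61393 ≈ 0.00048865)
T(u) + L(K) = -2218/30/61393 - 734 = -2218*61393/30 - 734 = -68084837/15 - 734 = -68095847/15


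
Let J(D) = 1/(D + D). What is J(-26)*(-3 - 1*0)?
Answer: 3/52 ≈ 0.057692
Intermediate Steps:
J(D) = 1/(2*D)
J(-26)*(-3 - 1*0) = ((½)/(-26))*(-3 - 1*0) = ((½)*(-1/26))*(-3 + 0) = -1/52*(-3) = 3/52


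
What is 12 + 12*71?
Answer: 864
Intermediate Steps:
12 + 12*71 = 12 + 852 = 864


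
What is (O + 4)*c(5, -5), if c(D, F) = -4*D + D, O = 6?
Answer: -150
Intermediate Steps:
c(D, F) = -3*D
(O + 4)*c(5, -5) = (6 + 4)*(-3*5) = 10*(-15) = -150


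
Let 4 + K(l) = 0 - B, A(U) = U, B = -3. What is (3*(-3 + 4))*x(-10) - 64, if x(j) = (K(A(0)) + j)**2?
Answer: 299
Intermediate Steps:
K(l) = -1 (K(l) = -4 + (0 - 1*(-3)) = -4 + (0 + 3) = -4 + 3 = -1)
x(j) = (-1 + j)**2
(3*(-3 + 4))*x(-10) - 64 = (3*(-3 + 4))*(-1 - 10)**2 - 64 = (3*1)*(-11)**2 - 64 = 3*121 - 64 = 363 - 64 = 299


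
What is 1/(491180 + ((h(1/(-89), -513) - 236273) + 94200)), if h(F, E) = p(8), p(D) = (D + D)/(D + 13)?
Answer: 21/7331263 ≈ 2.8644e-6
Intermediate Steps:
p(D) = 2*D/(13 + D) (p(D) = (2*D)/(13 + D) = 2*D/(13 + D))
h(F, E) = 16/21 (h(F, E) = 2*8/(13 + 8) = 2*8/21 = 2*8*(1/21) = 16/21)
1/(491180 + ((h(1/(-89), -513) - 236273) + 94200)) = 1/(491180 + ((16/21 - 236273) + 94200)) = 1/(491180 + (-4961717/21 + 94200)) = 1/(491180 - 2983517/21) = 1/(7331263/21) = 21/7331263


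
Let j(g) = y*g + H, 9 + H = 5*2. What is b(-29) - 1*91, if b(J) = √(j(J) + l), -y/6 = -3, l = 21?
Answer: -91 + 10*I*√5 ≈ -91.0 + 22.361*I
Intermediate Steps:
y = 18 (y = -6*(-3) = 18)
H = 1 (H = -9 + 5*2 = -9 + 10 = 1)
j(g) = 1 + 18*g (j(g) = 18*g + 1 = 1 + 18*g)
b(J) = √(22 + 18*J) (b(J) = √((1 + 18*J) + 21) = √(22 + 18*J))
b(-29) - 1*91 = √(22 + 18*(-29)) - 1*91 = √(22 - 522) - 91 = √(-500) - 91 = 10*I*√5 - 91 = -91 + 10*I*√5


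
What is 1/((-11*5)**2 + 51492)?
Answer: 1/54517 ≈ 1.8343e-5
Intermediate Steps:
1/((-11*5)**2 + 51492) = 1/((-55)**2 + 51492) = 1/(3025 + 51492) = 1/54517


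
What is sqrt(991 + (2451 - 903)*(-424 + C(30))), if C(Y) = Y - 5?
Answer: I*sqrt(616661) ≈ 785.28*I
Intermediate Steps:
C(Y) = -5 + Y
sqrt(991 + (2451 - 903)*(-424 + C(30))) = sqrt(991 + (2451 - 903)*(-424 + (-5 + 30))) = sqrt(991 + 1548*(-424 + 25)) = sqrt(991 + 1548*(-399)) = sqrt(991 - 617652) = sqrt(-616661) = I*sqrt(616661)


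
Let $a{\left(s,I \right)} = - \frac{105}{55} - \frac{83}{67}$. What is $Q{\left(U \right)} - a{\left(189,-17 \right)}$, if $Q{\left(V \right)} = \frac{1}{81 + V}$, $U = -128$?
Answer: $\frac{108303}{34639} \approx 3.1266$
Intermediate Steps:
$a{\left(s,I \right)} = - \frac{2320}{737}$ ($a{\left(s,I \right)} = \left(-105\right) \frac{1}{55} - \frac{83}{67} = - \frac{21}{11} - \frac{83}{67} = - \frac{2320}{737}$)
$Q{\left(U \right)} - a{\left(189,-17 \right)} = \frac{1}{81 - 128} - - \frac{2320}{737} = \frac{1}{-47} + \frac{2320}{737} = - \frac{1}{47} + \frac{2320}{737} = \frac{108303}{34639}$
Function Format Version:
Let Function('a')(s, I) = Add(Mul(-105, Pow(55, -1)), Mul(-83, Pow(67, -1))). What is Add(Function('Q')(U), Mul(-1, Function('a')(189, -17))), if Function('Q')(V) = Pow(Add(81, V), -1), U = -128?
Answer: Rational(108303, 34639) ≈ 3.1266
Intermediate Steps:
Function('a')(s, I) = Rational(-2320, 737) (Function('a')(s, I) = Add(Mul(-105, Rational(1, 55)), Mul(-83, Rational(1, 67))) = Add(Rational(-21, 11), Rational(-83, 67)) = Rational(-2320, 737))
Add(Function('Q')(U), Mul(-1, Function('a')(189, -17))) = Add(Pow(Add(81, -128), -1), Mul(-1, Rational(-2320, 737))) = Add(Pow(-47, -1), Rational(2320, 737)) = Add(Rational(-1, 47), Rational(2320, 737)) = Rational(108303, 34639)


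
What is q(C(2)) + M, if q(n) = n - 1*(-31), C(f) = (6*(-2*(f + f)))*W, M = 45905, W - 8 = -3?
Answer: 45696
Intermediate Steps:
W = 5 (W = 8 - 3 = 5)
C(f) = -120*f (C(f) = (6*(-2*(f + f)))*5 = (6*(-4*f))*5 = -24*f*5 = -120*f)
q(n) = 31 + n (q(n) = n + 31 = 31 + n)
q(C(2)) + M = (31 - 120*2) + 45905 = (31 - 240) + 45905 = -209 + 45905 = 45696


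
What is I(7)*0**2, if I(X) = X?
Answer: 0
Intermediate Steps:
I(7)*0**2 = 7*0**2 = 7*0 = 0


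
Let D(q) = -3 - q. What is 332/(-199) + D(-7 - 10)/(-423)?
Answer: -143222/84177 ≈ -1.7014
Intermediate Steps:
332/(-199) + D(-7 - 10)/(-423) = 332/(-199) + (-3 - (-7 - 10))/(-423) = 332*(-1/199) + (-3 - 1*(-17))*(-1/423) = -332/199 + (-3 + 17)*(-1/423) = -332/199 + 14*(-1/423) = -332/199 - 14/423 = -143222/84177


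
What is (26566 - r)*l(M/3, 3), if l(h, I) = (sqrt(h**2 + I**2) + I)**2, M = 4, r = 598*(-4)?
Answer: 5154524/9 + 57916*sqrt(97) ≈ 1.1431e+6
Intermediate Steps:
r = -2392
l(h, I) = (I + sqrt(I**2 + h**2))**2 (l(h, I) = (sqrt(I**2 + h**2) + I)**2 = (I + sqrt(I**2 + h**2))**2)
(26566 - r)*l(M/3, 3) = (26566 - 1*(-2392))*(3 + sqrt(3**2 + (4/3)**2))**2 = (26566 + 2392)*(3 + sqrt(9 + (4*(1/3))**2))**2 = 28958*(3 + sqrt(9 + (4/3)**2))**2 = 28958*(3 + sqrt(9 + 16/9))**2 = 28958*(3 + sqrt(97/9))**2 = 28958*(3 + sqrt(97)/3)**2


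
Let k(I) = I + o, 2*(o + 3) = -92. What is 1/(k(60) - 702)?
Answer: -1/691 ≈ -0.0014472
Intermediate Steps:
o = -49 (o = -3 + (1/2)*(-92) = -3 - 46 = -49)
k(I) = -49 + I (k(I) = I - 49 = -49 + I)
1/(k(60) - 702) = 1/((-49 + 60) - 702) = 1/(11 - 702) = 1/(-691) = -1/691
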